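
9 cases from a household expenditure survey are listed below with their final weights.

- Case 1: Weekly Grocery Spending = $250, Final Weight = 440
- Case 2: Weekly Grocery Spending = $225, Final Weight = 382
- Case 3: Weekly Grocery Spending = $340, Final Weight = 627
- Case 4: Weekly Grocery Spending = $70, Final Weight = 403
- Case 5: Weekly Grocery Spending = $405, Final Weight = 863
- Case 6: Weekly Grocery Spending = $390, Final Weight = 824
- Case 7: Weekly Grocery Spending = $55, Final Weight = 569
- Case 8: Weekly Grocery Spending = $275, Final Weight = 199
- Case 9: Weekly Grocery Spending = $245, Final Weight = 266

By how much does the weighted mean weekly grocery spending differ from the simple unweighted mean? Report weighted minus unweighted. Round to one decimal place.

24.8

Unweighted sum = 2255
Unweighted mean = 2255 / 9 = 250.55556
Weighted sum = 250×440 + 225×382 + 340×627 + 70×403 + 405×863 + 390×824 + 55×569 + 275×199 + 245×266
  = 1259405
Sum of weights = 440 + 382 + 627 + 403 + 863 + 824 + 569 + 199 + 266 = 4573
Weighted mean = 1259405 / 4573 = 275.40017
Difference (weighted minus unweighted) = 24.844619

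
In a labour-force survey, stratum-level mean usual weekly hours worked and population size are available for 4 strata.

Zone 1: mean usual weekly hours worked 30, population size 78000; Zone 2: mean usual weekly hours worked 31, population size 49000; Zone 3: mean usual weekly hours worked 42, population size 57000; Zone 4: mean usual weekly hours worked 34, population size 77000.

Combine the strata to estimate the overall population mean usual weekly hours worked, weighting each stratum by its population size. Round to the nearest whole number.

Σ Nₕ·x̄ₕ = 30×78000 + 31×49000 + 42×57000 + 34×77000
  = 8871000
Σ Nₕ = 78000 + 49000 + 57000 + 77000 = 261000
Overall mean = 8871000 / 261000 = 33.988506

34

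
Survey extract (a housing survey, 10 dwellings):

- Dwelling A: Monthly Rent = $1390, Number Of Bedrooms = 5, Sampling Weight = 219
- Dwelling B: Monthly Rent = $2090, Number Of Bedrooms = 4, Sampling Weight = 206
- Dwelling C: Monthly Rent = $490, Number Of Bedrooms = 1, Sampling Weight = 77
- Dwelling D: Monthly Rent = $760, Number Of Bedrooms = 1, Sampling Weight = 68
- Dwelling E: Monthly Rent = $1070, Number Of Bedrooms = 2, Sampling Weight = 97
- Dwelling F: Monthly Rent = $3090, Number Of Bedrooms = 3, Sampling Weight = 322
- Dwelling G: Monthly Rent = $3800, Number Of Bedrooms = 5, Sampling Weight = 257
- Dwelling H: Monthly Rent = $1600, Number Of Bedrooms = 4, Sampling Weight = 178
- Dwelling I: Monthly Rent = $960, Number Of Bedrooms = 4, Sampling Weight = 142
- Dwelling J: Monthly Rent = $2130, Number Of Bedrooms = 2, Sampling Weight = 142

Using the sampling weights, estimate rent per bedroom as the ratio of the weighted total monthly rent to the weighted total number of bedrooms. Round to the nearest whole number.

Σ wᵢ·y = 1390×219 + 2090×206 + 490×77 + 760×68 + 1070×97 + 3090×322 + 3800×257 + 1600×178 + 960×142 + 2130×142
  = 304410 + 430540 + 37730 + 51680 + 103790 + 994980 + 976600 + 284800 + 136320 + 302460 = 3623310
Σ wᵢ·x = 5×219 + 4×206 + 1×77 + 1×68 + 2×97 + 3×322 + 5×257 + 4×178 + 4×142 + 2×142
  = 1095 + 824 + 77 + 68 + 194 + 966 + 1285 + 712 + 568 + 284 = 6073
Ratio = 3623310 / 6073 = 596.62605

597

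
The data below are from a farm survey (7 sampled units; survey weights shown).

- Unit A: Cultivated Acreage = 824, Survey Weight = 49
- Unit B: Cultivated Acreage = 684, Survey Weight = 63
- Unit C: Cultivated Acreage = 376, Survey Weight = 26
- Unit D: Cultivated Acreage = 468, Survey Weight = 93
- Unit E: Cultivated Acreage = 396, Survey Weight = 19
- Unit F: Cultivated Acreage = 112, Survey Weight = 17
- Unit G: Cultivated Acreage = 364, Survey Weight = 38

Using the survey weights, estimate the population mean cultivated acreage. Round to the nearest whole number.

525

Weighted sum = 824×49 + 684×63 + 376×26 + 468×93 + 396×19 + 112×17 + 364×38
  = 40376 + 43092 + 9776 + 43524 + 7524 + 1904 + 13832 = 160028
Sum of weights = 49 + 63 + 26 + 93 + 19 + 17 + 38 = 305
Weighted mean = 160028 / 305 = 524.68197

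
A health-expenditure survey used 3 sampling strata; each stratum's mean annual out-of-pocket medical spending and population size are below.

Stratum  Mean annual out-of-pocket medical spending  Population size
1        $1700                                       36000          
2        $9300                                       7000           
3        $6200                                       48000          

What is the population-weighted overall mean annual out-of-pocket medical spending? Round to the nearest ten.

Σ Nₕ·x̄ₕ = 1700×36000 + 9300×7000 + 6200×48000
  = 61200000 + 65100000 + 297600000 = 423900000
Σ Nₕ = 36000 + 7000 + 48000 = 91000
Overall mean = 423900000 / 91000 = 4658.2418

4660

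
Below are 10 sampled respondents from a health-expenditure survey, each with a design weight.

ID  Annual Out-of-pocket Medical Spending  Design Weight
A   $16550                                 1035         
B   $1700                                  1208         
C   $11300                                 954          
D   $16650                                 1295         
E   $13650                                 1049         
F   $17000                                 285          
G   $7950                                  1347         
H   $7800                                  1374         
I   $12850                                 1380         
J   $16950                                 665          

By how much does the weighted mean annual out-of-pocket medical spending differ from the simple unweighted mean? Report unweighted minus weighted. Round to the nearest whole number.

Unweighted sum = 16550 + 1700 + 11300 + 16650 + 13650 + 17000 + 7950 + 7800 + 12850 + 16950 = 122400
Unweighted mean = 122400 / 10 = 12240
Weighted sum = 16550×1035 + 1700×1208 + 11300×954 + 16650×1295 + 13650×1049 + 17000×285 + 7950×1347 + 7800×1374 + 12850×1380 + 16950×665
  = 17129250 + 2053600 + 10780200 + 21561750 + 14318850 + 4845000 + 10708650 + 10717200 + 17733000 + 11271750 = 121119250
Sum of weights = 10592
Weighted mean = 121119250 / 10592 = 11434.975
Difference (unweighted minus weighted) = 805.02549

805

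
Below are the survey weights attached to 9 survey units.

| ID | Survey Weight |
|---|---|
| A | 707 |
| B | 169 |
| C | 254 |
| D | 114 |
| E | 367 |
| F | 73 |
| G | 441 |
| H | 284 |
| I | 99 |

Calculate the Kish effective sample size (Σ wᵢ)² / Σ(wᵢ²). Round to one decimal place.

6.1

Σ wᵢ = 707 + 169 + 254 + 114 + 367 + 73 + 441 + 284 + 99 = 2508
Σ wᵢ² = 499849 + 28561 + 64516 + 12996 + 134689 + 5329 + 194481 + 80656 + 9801 = 1030878
n_eff = 2508² / 1030878 = 6290064 / 1030878 = 6.101657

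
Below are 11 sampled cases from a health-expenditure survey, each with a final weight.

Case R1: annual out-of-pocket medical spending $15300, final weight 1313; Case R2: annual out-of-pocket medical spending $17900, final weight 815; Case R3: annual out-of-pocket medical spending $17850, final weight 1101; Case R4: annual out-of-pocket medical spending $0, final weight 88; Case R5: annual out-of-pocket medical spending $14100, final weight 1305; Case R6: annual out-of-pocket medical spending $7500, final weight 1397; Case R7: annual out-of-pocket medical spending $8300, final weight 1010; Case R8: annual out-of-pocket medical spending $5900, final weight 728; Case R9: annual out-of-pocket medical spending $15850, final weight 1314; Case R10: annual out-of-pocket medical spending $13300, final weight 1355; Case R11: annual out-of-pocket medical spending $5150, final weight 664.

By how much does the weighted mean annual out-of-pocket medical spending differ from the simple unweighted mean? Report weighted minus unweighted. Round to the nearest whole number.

Unweighted sum = 121150
Unweighted mean = 121150 / 11 = 11013.636
Weighted sum = 15300×1313 + 17900×815 + 17850×1101 + 0×88 + 14100×1305 + 7500×1397 + 8300×1010 + 5900×728 + 15850×1314 + 13300×1355 + 5150×664
  = 20088900 + 14588500 + 19652850 + 0 + 18400500 + 10477500 + 8383000 + 4295200 + 20826900 + 18021500 + 3419600 = 138154450
Sum of weights = 1313 + 815 + 1101 + 88 + 1305 + 1397 + 1010 + 728 + 1314 + 1355 + 664 = 11090
Weighted mean = 138154450 / 11090 = 12457.57
Difference (weighted minus unweighted) = 1443.9335

1444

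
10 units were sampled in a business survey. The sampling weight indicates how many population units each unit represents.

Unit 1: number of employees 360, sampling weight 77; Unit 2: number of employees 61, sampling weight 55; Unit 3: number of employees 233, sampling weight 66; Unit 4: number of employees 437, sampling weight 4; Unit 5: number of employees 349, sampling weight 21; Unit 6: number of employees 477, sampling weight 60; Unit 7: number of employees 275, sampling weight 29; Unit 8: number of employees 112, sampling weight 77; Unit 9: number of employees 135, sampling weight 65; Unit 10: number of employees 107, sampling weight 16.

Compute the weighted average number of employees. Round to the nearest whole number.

237

Weighted sum = 360×77 + 61×55 + 233×66 + 437×4 + 349×21 + 477×60 + 275×29 + 112×77 + 135×65 + 107×16
  = 27720 + 3355 + 15378 + 1748 + 7329 + 28620 + 7975 + 8624 + 8775 + 1712 = 111236
Sum of weights = 77 + 55 + 66 + 4 + 21 + 60 + 29 + 77 + 65 + 16 = 470
Weighted mean = 111236 / 470 = 236.67234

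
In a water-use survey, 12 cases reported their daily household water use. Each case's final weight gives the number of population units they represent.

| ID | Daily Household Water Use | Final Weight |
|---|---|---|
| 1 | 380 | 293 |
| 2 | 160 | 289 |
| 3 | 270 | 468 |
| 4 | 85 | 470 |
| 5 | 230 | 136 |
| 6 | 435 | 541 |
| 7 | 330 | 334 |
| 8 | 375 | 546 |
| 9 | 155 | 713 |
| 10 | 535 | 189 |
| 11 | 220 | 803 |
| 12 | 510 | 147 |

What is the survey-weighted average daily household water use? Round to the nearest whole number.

Weighted sum = 1368735
Sum of weights = 293 + 289 + 468 + 470 + 136 + 541 + 334 + 546 + 713 + 189 + 803 + 147 = 4929
Weighted mean = 1368735 / 4929 = 277.6902

278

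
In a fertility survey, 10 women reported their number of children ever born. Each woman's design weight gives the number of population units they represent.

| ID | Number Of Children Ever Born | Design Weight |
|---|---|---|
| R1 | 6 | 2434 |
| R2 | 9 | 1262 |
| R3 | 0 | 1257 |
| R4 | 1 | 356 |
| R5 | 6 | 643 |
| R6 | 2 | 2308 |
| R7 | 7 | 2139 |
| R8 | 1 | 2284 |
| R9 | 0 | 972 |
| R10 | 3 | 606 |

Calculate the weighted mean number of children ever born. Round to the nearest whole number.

4

Weighted sum = 6×2434 + 9×1262 + 0×1257 + 1×356 + 6×643 + 2×2308 + 7×2139 + 1×2284 + 0×972 + 3×606
  = 14604 + 11358 + 0 + 356 + 3858 + 4616 + 14973 + 2284 + 0 + 1818 = 53867
Sum of weights = 2434 + 1262 + 1257 + 356 + 643 + 2308 + 2139 + 2284 + 972 + 606 = 14261
Weighted mean = 53867 / 14261 = 3.7772246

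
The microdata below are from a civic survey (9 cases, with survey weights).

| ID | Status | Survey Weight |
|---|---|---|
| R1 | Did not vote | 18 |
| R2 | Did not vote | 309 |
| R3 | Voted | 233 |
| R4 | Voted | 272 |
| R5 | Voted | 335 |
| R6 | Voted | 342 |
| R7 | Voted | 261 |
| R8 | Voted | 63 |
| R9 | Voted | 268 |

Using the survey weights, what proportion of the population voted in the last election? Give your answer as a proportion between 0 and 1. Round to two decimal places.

Sum of weights for 'Voted' = 233 + 272 + 335 + 342 + 261 + 63 + 268 = 1774
Total weight = 18 + 309 + 233 + 272 + 335 + 342 + 261 + 63 + 268 = 2101
Weighted proportion = 1774 / 2101 = 0.84435983

0.84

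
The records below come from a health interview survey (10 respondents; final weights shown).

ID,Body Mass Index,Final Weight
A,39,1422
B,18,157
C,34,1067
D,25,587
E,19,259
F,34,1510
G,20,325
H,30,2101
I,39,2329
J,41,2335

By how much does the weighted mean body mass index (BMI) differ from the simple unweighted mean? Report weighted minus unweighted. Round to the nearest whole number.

5

Unweighted sum = 299
Unweighted mean = 299 / 10 = 29.9
Weighted sum = 39×1422 + 18×157 + 34×1067 + 25×587 + 19×259 + 34×1510 + 20×325 + 30×2101 + 39×2329 + 41×2335
  = 55458 + 2826 + 36278 + 14675 + 4921 + 51340 + 6500 + 63030 + 90831 + 95735 = 421594
Sum of weights = 1422 + 157 + 1067 + 587 + 259 + 1510 + 325 + 2101 + 2329 + 2335 = 12092
Weighted mean = 421594 / 12092 = 34.865531
Difference (weighted minus unweighted) = 4.9655309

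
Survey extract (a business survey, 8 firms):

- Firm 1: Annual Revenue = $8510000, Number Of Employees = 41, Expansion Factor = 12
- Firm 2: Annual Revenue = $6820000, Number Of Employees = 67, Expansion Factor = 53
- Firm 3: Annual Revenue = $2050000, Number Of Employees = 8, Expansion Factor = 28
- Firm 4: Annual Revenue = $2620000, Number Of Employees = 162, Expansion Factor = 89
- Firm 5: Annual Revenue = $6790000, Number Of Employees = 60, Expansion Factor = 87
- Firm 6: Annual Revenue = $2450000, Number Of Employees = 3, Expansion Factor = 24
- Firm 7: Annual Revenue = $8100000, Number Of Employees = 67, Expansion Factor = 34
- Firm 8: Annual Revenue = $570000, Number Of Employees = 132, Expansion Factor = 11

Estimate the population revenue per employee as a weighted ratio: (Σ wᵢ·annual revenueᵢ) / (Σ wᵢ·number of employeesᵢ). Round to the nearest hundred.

60800

Σ wᵢ·y = 8510000×12 + 6820000×53 + 2050000×28 + 2620000×89 + 6790000×87 + 2450000×24 + 8100000×34 + 570000×11
  = 102120000 + 361460000 + 57400000 + 233180000 + 590730000 + 58800000 + 275400000 + 6270000 = 1685360000
Σ wᵢ·x = 41×12 + 67×53 + 8×28 + 162×89 + 60×87 + 3×24 + 67×34 + 132×11
  = 492 + 3551 + 224 + 14418 + 5220 + 72 + 2278 + 1452 = 27707
Ratio = 1685360000 / 27707 = 60827.95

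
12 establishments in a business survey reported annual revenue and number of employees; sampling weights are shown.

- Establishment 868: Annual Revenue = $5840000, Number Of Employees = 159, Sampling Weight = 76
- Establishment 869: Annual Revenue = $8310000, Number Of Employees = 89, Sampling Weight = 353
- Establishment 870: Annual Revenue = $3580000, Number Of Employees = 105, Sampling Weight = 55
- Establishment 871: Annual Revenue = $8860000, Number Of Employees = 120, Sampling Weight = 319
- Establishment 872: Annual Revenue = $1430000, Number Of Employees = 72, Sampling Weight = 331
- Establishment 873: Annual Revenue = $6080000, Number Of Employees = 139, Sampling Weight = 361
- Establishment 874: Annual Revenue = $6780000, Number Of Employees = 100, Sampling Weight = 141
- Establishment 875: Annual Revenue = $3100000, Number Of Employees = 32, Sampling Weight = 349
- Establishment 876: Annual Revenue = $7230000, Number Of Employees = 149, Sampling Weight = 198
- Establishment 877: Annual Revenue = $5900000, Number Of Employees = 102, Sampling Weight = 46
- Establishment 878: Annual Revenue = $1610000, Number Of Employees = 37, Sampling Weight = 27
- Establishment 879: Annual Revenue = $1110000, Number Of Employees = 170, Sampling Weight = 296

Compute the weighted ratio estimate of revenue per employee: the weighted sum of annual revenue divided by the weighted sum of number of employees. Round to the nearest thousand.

Σ wᵢ·y = 5840000×76 + 8310000×353 + 3580000×55 + 8860000×319 + 1430000×331 + 6080000×361 + 6780000×141 + 3100000×349 + 7230000×198 + 5900000×46 + 1610000×27 + 1110000×296
  = 443840000 + 2933430000 + 196900000 + 2826340000 + 473330000 + 2194880000 + 955980000 + 1081900000 + 1431540000 + 271400000 + 43470000 + 328560000 = 13181570000
Σ wᵢ·x = 159×76 + 89×353 + 105×55 + 120×319 + 72×331 + 139×361 + 100×141 + 32×349 + 149×198 + 102×46 + 37×27 + 170×296
  = 12084 + 31417 + 5775 + 38280 + 23832 + 50179 + 14100 + 11168 + 29502 + 4692 + 999 + 50320 = 272348
Ratio = 13181570000 / 272348 = 48399.731

48000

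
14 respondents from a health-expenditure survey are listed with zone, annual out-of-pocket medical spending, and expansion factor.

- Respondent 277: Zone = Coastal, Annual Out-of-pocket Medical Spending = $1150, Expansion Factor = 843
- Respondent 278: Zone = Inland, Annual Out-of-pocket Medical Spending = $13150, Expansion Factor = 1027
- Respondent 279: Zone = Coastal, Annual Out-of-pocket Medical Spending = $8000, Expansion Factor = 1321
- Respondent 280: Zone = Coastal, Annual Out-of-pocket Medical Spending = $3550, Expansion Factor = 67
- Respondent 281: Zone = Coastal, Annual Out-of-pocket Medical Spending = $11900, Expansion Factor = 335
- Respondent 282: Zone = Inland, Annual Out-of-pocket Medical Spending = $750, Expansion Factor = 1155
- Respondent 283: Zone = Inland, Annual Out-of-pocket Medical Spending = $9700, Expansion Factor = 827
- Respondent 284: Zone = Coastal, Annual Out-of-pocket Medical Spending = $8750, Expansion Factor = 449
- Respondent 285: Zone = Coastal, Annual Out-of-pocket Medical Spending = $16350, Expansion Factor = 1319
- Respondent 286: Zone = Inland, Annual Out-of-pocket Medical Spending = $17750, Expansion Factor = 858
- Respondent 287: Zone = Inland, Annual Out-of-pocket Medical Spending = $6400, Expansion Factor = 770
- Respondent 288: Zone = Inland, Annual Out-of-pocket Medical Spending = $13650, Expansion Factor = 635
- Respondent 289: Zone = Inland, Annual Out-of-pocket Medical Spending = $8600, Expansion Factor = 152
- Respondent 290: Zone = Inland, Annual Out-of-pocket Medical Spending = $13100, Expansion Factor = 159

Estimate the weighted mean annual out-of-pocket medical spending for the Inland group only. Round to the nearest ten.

9780

Inland rows: 278, 282, 283, 286, 287, 288, 289, 290
Weighted sum = 13150×1027 + 750×1155 + 9700×827 + 17750×858 + 6400×770 + 13650×635 + 8600×152 + 13100×159
  = 54608550
Sum of weights = 1027 + 1155 + 827 + 858 + 770 + 635 + 152 + 159 = 5583
Weighted mean = 54608550 / 5583 = 9781.2198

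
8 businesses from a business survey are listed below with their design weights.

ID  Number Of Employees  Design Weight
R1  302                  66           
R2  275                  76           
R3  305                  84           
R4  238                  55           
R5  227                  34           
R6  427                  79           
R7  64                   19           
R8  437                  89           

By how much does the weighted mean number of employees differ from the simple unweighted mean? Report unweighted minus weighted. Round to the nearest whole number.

-37

Unweighted sum = 302 + 275 + 305 + 238 + 227 + 427 + 64 + 437 = 2275
Unweighted mean = 2275 / 8 = 284.375
Weighted sum = 302×66 + 275×76 + 305×84 + 238×55 + 227×34 + 427×79 + 64×19 + 437×89
  = 19932 + 20900 + 25620 + 13090 + 7718 + 33733 + 1216 + 38893 = 161102
Sum of weights = 66 + 76 + 84 + 55 + 34 + 79 + 19 + 89 = 502
Weighted mean = 161102 / 502 = 320.92032
Difference (unweighted minus weighted) = -36.545319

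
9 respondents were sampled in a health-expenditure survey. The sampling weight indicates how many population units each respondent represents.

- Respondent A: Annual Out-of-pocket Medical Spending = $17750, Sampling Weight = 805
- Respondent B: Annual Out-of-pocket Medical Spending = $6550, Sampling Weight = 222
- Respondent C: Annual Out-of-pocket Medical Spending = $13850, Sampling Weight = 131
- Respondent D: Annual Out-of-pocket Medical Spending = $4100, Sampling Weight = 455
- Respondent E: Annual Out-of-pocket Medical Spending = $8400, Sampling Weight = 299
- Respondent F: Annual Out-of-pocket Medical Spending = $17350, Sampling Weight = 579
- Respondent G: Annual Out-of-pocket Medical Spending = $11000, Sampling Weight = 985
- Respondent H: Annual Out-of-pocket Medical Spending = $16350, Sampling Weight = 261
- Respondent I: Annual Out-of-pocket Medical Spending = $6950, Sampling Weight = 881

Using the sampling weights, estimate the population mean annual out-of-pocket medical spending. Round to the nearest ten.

11520

Weighted sum = 17750×805 + 6550×222 + 13850×131 + 4100×455 + 8400×299 + 17350×579 + 11000×985 + 16350×261 + 6950×881
  = 14288750 + 1454100 + 1814350 + 1865500 + 2511600 + 10045650 + 10835000 + 4267350 + 6122950 = 53205250
Sum of weights = 4618
Weighted mean = 53205250 / 4618 = 11521.275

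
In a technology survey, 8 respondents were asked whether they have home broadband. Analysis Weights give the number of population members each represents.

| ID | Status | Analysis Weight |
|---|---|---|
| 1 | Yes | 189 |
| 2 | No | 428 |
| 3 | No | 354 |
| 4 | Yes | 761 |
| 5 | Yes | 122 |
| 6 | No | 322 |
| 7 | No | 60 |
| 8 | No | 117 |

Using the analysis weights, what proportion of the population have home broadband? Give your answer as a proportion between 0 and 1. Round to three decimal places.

0.456

Sum of weights for 'Yes' = 189 + 761 + 122 = 1072
Total weight = 189 + 428 + 354 + 761 + 122 + 322 + 60 + 117 = 2353
Weighted proportion = 1072 / 2353 = 0.45558861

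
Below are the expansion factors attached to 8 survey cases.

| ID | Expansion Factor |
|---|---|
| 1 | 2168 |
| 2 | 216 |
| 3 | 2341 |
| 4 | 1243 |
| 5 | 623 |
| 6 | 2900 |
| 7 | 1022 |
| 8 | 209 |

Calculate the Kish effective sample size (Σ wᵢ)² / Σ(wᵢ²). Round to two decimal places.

Σ wᵢ = 2168 + 216 + 2341 + 1243 + 623 + 2900 + 1022 + 209 = 10722
Σ wᵢ² = 4700224 + 46656 + 5480281 + 1545049 + 388129 + 8410000 + 1044484 + 43681 = 21658504
n_eff = 10722² / 21658504 = 114961284 / 21658504 = 5.3079051

5.31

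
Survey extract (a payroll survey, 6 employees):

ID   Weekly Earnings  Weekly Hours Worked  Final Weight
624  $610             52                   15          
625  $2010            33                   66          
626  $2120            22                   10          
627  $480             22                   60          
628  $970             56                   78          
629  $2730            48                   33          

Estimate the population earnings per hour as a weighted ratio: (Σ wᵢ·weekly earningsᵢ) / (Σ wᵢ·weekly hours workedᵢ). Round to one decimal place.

34.2

Σ wᵢ·y = 610×15 + 2010×66 + 2120×10 + 480×60 + 970×78 + 2730×33
  = 9150 + 132660 + 21200 + 28800 + 75660 + 90090 = 357560
Σ wᵢ·x = 52×15 + 33×66 + 22×10 + 22×60 + 56×78 + 48×33
  = 10450
Ratio = 357560 / 10450 = 34.216268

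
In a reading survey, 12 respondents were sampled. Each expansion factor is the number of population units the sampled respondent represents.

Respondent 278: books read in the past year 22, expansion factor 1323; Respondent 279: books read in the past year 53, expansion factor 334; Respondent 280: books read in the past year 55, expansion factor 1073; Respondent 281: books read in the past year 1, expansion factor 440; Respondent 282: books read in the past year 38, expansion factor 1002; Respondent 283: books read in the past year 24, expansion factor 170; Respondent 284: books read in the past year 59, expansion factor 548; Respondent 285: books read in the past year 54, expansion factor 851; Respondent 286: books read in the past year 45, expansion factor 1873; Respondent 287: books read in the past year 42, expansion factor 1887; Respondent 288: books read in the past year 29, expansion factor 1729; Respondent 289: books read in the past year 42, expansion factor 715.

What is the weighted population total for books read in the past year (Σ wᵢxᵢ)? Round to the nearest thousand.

470000

Weighted total = 22×1323 + 53×334 + 55×1073 + 1×440 + 38×1002 + 24×170 + 59×548 + 54×851 + 45×1873 + 42×1887 + 29×1729 + 42×715
  = 29106 + 17702 + 59015 + 440 + 38076 + 4080 + 32332 + 45954 + 84285 + 79254 + 50141 + 30030 = 470415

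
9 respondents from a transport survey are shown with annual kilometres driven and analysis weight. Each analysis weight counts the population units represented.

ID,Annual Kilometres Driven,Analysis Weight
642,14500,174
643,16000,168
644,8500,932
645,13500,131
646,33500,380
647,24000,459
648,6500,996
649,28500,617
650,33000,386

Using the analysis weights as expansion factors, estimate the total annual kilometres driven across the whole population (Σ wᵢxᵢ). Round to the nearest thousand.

75444000

Weighted total = 14500×174 + 16000×168 + 8500×932 + 13500×131 + 33500×380 + 24000×459 + 6500×996 + 28500×617 + 33000×386
  = 2523000 + 2688000 + 7922000 + 1768500 + 12730000 + 11016000 + 6474000 + 17584500 + 12738000 = 75444000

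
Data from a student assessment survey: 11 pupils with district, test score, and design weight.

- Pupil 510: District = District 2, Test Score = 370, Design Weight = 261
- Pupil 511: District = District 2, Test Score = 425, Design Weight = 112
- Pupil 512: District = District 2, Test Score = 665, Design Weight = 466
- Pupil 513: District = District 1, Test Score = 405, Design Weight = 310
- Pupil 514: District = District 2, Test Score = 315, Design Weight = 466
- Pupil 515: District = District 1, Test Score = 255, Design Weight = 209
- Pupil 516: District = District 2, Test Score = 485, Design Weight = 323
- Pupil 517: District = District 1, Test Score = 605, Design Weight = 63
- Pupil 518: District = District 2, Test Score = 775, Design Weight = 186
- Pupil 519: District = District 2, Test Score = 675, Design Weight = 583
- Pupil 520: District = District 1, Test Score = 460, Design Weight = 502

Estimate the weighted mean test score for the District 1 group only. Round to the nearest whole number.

413

District 1 rows: 513, 515, 517, 520
Weighted sum = 405×310 + 255×209 + 605×63 + 460×502
  = 447880
Sum of weights = 310 + 209 + 63 + 502 = 1084
Weighted mean = 447880 / 1084 = 413.17343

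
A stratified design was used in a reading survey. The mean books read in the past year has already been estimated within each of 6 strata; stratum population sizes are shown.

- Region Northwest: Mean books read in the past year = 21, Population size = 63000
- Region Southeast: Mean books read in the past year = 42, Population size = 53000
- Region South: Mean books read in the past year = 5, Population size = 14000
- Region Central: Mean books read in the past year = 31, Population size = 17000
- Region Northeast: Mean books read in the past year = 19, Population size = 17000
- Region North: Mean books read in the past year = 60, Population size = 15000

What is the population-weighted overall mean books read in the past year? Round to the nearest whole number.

Σ Nₕ·x̄ₕ = 21×63000 + 42×53000 + 5×14000 + 31×17000 + 19×17000 + 60×15000
  = 1323000 + 2226000 + 70000 + 527000 + 323000 + 900000 = 5369000
Σ Nₕ = 63000 + 53000 + 14000 + 17000 + 17000 + 15000 = 179000
Overall mean = 5369000 / 179000 = 29.994413

30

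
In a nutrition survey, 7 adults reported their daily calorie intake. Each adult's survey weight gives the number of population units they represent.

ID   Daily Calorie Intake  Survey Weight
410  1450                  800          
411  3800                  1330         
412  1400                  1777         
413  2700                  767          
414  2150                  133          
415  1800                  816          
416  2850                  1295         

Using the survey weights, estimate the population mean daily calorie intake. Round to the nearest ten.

Weighted sum = 1450×800 + 3800×1330 + 1400×1777 + 2700×767 + 2150×133 + 1800×816 + 2850×1295
  = 1160000 + 5054000 + 2487800 + 2070900 + 285950 + 1468800 + 3690750 = 16218200
Sum of weights = 800 + 1330 + 1777 + 767 + 133 + 816 + 1295 = 6918
Weighted mean = 16218200 / 6918 = 2344.3481

2340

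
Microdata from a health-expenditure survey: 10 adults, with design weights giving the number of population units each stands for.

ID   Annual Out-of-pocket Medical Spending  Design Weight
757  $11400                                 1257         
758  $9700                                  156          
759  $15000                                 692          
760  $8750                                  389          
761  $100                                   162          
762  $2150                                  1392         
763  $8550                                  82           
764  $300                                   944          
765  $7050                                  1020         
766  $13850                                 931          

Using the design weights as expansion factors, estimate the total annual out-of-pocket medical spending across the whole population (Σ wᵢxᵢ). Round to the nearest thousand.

53705000

Weighted total = 11400×1257 + 9700×156 + 15000×692 + 8750×389 + 100×162 + 2150×1392 + 8550×82 + 300×944 + 7050×1020 + 13850×931
  = 53705400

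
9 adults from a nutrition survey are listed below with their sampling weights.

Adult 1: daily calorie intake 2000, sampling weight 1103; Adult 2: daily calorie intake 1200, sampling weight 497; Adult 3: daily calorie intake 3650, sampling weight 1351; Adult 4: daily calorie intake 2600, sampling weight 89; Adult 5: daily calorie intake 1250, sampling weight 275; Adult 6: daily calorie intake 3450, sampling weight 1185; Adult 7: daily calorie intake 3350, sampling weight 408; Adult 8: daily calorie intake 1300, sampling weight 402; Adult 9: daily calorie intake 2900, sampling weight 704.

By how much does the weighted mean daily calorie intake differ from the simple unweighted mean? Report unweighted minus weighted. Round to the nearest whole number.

-304

Unweighted sum = 2000 + 1200 + 3650 + 2600 + 1250 + 3450 + 3350 + 1300 + 2900 = 21700
Unweighted mean = 21700 / 9 = 2411.1111
Weighted sum = 2000×1103 + 1200×497 + 3650×1351 + 2600×89 + 1250×275 + 3450×1185 + 3350×408 + 1300×402 + 2900×704
  = 2206000 + 596400 + 4931150 + 231400 + 343750 + 4088250 + 1366800 + 522600 + 2041600 = 16327950
Sum of weights = 6014
Weighted mean = 16327950 / 6014 = 2714.99
Difference (unweighted minus weighted) = -303.87891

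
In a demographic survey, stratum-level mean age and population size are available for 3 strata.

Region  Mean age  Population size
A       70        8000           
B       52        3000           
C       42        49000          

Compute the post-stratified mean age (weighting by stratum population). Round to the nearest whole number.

Σ Nₕ·x̄ₕ = 70×8000 + 52×3000 + 42×49000
  = 560000 + 156000 + 2058000 = 2774000
Σ Nₕ = 8000 + 3000 + 49000 = 60000
Overall mean = 2774000 / 60000 = 46.233333

46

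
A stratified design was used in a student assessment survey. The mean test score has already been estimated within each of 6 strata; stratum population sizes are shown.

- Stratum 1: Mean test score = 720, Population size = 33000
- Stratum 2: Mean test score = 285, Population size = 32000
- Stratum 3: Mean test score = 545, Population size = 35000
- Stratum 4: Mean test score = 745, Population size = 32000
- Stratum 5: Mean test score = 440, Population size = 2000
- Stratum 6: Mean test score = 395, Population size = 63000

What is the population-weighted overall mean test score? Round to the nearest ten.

Σ Nₕ·x̄ₕ = 720×33000 + 285×32000 + 545×35000 + 745×32000 + 440×2000 + 395×63000
  = 23760000 + 9120000 + 19075000 + 23840000 + 880000 + 24885000 = 101560000
Σ Nₕ = 33000 + 32000 + 35000 + 32000 + 2000 + 63000 = 197000
Overall mean = 101560000 / 197000 = 515.53299

520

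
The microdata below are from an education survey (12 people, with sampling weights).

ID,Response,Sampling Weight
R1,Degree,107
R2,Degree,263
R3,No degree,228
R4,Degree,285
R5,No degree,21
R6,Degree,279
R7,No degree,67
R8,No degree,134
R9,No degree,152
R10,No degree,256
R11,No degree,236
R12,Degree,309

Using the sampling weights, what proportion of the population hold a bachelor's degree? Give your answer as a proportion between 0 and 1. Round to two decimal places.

0.53

Sum of weights for 'Degree' = 107 + 263 + 285 + 279 + 309 = 1243
Total weight = 2337
Weighted proportion = 1243 / 2337 = 0.53187848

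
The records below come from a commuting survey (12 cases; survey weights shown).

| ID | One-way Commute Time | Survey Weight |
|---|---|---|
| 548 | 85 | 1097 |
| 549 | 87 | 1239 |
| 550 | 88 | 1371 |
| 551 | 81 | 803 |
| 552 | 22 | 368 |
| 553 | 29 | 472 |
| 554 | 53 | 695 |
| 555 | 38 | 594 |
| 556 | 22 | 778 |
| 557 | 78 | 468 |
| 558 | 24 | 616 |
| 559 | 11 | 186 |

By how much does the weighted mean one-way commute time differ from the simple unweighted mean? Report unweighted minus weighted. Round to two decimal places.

-10.47

Unweighted sum = 85 + 87 + 88 + 81 + 22 + 29 + 53 + 38 + 22 + 78 + 24 + 11 = 618
Unweighted mean = 618 / 12 = 51.5
Weighted sum = 85×1097 + 87×1239 + 88×1371 + 81×803 + 22×368 + 29×472 + 53×695 + 38×594 + 22×778 + 78×468 + 24×616 + 11×186
  = 538370
Sum of weights = 1097 + 1239 + 1371 + 803 + 368 + 472 + 695 + 594 + 778 + 468 + 616 + 186 = 8687
Weighted mean = 538370 / 8687 = 61.974214
Difference (unweighted minus weighted) = -10.474214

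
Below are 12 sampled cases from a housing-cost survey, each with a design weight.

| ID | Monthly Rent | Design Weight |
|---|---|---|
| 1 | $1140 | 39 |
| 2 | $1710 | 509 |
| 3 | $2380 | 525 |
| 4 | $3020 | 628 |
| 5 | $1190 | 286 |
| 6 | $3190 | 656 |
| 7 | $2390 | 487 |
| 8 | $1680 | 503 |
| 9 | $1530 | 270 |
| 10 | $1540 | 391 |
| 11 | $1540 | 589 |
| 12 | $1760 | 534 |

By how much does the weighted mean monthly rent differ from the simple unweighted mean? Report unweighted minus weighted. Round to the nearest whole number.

-176

Unweighted sum = 23070
Unweighted mean = 23070 / 12 = 1922.5
Weighted sum = 1140×39 + 1710×509 + 2380×525 + 3020×628 + 1190×286 + 3190×656 + 2390×487 + 1680×503 + 1530×270 + 1540×391 + 1540×589 + 1760×534
  = 44460 + 870390 + 1249500 + 1896560 + 340340 + 2092640 + 1163930 + 845040 + 413100 + 602140 + 907060 + 939840 = 11365000
Sum of weights = 39 + 509 + 525 + 628 + 286 + 656 + 487 + 503 + 270 + 391 + 589 + 534 = 5417
Weighted mean = 11365000 / 5417 = 2098.0247
Difference (unweighted minus weighted) = -175.52474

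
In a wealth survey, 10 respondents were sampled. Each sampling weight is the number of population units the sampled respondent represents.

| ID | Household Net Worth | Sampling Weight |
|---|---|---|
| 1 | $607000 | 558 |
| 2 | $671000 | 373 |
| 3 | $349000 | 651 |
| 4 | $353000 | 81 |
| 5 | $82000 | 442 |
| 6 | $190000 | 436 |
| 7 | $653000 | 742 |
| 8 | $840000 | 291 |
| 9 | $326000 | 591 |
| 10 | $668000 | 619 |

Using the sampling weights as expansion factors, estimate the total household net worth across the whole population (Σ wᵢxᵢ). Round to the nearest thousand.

Weighted total = 607000×558 + 671000×373 + 349000×651 + 353000×81 + 82000×442 + 190000×436 + 653000×742 + 840000×291 + 326000×591 + 668000×619
  = 2298989000

2298989000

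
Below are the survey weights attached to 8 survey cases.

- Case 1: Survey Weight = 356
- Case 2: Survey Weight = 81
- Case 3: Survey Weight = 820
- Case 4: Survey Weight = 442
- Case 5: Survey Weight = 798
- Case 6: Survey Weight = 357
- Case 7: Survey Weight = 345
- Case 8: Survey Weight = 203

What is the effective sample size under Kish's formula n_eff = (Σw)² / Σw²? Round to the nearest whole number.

Σ wᵢ = 356 + 81 + 820 + 442 + 798 + 357 + 345 + 203 = 3402
Σ wᵢ² = 126736 + 6561 + 672400 + 195364 + 636804 + 127449 + 119025 + 41209 = 1925548
n_eff = 3402² / 1925548 = 11573604 / 1925548 = 6.0105508

6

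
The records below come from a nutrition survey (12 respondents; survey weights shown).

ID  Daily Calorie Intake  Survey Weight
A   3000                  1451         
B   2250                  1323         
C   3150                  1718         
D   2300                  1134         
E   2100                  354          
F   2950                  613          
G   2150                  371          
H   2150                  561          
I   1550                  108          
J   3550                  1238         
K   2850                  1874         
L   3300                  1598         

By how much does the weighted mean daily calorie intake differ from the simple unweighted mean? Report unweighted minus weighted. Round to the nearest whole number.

-234

Unweighted sum = 3000 + 2250 + 3150 + 2300 + 2100 + 2950 + 2150 + 2150 + 1550 + 3550 + 2850 + 3300 = 31300
Unweighted mean = 31300 / 12 = 2608.3333
Weighted sum = 35081800
Sum of weights = 12343
Weighted mean = 35081800 / 12343 = 2842.2426
Difference (unweighted minus weighted) = -233.90923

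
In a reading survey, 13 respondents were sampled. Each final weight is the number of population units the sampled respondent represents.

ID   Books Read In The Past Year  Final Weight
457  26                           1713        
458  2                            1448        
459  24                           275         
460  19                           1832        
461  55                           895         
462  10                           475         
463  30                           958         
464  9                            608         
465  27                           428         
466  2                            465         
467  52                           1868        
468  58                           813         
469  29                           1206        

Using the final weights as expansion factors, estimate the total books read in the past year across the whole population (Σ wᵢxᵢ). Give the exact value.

368779

Weighted total = 368779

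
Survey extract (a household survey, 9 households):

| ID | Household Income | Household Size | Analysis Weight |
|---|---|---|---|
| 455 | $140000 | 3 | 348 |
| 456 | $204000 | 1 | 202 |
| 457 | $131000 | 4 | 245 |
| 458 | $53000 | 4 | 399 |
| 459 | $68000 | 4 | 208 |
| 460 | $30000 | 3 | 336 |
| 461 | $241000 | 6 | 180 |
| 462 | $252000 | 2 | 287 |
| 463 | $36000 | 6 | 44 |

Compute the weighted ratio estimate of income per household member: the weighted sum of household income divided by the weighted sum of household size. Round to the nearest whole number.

37557

Σ wᵢ·y = 140000×348 + 204000×202 + 131000×245 + 53000×399 + 68000×208 + 30000×336 + 241000×180 + 252000×287 + 36000×44
  = 284682000
Σ wᵢ·x = 3×348 + 1×202 + 4×245 + 4×399 + 4×208 + 3×336 + 6×180 + 2×287 + 6×44
  = 7580
Ratio = 284682000 / 7580 = 37556.992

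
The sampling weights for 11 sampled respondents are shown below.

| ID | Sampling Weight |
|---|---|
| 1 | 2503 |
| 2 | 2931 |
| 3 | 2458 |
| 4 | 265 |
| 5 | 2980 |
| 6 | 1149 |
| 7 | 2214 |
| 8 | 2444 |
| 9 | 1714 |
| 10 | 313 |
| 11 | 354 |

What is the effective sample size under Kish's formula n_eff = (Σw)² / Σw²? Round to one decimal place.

Σ wᵢ = 2503 + 2931 + 2458 + 265 + 2980 + 1149 + 2214 + 2444 + 1714 + 313 + 354 = 19325
Σ wᵢ² = 45204373
n_eff = 19325² / 45204373 = 373455625 / 45204373 = 8.2614933

8.3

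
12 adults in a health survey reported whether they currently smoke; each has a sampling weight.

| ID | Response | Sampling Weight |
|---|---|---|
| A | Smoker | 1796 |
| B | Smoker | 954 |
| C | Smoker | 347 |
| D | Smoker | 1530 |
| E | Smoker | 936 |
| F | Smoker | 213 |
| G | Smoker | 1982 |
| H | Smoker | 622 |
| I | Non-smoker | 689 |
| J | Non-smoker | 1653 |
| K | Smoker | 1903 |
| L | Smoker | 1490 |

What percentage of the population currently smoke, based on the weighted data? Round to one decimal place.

83.4

Sum of weights for 'Smoker' = 1796 + 954 + 347 + 1530 + 936 + 213 + 1982 + 622 + 1903 + 1490 = 11773
Total weight = 1796 + 954 + 347 + 1530 + 936 + 213 + 1982 + 622 + 689 + 1653 + 1903 + 1490 = 14115
Weighted proportion = 11773 / 14115 = 0.83407722 → 83.407722%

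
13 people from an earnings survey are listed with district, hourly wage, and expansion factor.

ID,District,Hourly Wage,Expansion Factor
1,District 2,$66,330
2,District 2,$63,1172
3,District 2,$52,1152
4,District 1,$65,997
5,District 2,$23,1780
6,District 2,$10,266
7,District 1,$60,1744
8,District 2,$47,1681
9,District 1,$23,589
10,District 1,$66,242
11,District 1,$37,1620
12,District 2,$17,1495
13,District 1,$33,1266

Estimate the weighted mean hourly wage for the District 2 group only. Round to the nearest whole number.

District 2 rows: 1, 2, 3, 5, 6, 8, 12
Weighted sum = 66×330 + 63×1172 + 52×1152 + 23×1780 + 10×266 + 47×1681 + 17×1495
  = 21780 + 73836 + 59904 + 40940 + 2660 + 79007 + 25415 = 303542
Sum of weights = 7876
Weighted mean = 303542 / 7876 = 38.540122

39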